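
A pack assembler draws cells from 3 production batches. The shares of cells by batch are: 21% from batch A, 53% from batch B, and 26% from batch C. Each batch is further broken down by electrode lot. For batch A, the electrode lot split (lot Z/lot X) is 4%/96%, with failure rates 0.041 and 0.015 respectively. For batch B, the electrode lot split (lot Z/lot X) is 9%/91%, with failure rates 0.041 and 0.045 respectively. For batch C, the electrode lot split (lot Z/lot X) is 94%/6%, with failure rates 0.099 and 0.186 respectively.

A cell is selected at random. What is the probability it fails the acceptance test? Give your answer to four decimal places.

P(F|A) = 0.04·0.041 + 0.96·0.015 = 0.00164 + 0.0144 = 0.01604
P(F|B) = 0.09·0.041 + 0.91·0.045 = 0.00369 + 0.04095 = 0.04464
P(F|C) = 0.94·0.099 + 0.06·0.186 = 0.09306 + 0.01116 = 0.10422
By total probability over the outer partition,
P(F) = 0.21·0.01604 + 0.53·0.04464 + 0.26·0.10422
      = 0.0033684 + 0.0236592 + 0.0270972 = 0.0541248

0.0541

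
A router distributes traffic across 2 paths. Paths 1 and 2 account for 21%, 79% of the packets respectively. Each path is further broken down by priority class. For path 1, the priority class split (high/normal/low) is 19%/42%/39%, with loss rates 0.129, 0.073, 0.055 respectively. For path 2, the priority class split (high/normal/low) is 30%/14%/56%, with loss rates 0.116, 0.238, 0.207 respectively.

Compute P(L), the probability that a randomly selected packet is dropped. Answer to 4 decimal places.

P(L|1) = 0.19·0.129 + 0.42·0.073 + 0.39·0.055 = 0.02451 + 0.03066 + 0.02145 = 0.07662
P(L|2) = 0.3·0.116 + 0.14·0.238 + 0.56·0.207 = 0.0348 + 0.03332 + 0.11592 = 0.18404
By total probability over the outer partition,
P(L) = 0.21·0.07662 + 0.79·0.18404
      = 0.0160902 + 0.1453916 = 0.1614818

0.1615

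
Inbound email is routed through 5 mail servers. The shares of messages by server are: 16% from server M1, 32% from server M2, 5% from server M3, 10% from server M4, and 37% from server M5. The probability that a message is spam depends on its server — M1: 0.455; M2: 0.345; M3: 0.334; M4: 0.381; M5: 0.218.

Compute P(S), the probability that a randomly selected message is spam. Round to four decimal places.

P(S) ≈ 0.3187

P(S) = P(S|M1)·P(M1) + P(S|M2)·P(M2) + P(S|M3)·P(M3) + P(S|M4)·P(M4) + P(S|M5)·P(M5)
      = 0.455·0.16 + 0.345·0.32 + 0.334·0.05 + 0.381·0.1 + 0.218·0.37
      = 0.0728 + 0.1104 + 0.0167 + 0.0381 + 0.08066 = 0.31866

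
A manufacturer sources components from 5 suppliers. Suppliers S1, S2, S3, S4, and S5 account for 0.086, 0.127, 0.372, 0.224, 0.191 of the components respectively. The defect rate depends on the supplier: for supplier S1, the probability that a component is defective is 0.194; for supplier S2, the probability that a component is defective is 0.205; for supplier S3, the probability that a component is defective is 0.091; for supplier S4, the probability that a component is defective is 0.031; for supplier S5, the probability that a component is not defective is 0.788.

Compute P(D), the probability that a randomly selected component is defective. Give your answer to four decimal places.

P(D) ≈ 0.1240

P(D|S5) = 1 − 0.788 = 0.212.
P(D) = P(D|S1)·P(S1) + P(D|S2)·P(S2) + P(D|S3)·P(S3) + P(D|S4)·P(S4) + P(D|S5)·P(S5)
      = 0.194·0.086 + 0.205·0.127 + 0.091·0.372 + 0.031·0.224 + 0.212·0.191
      = 0.016684 + 0.026035 + 0.033852 + 0.006944 + 0.040492 = 0.124007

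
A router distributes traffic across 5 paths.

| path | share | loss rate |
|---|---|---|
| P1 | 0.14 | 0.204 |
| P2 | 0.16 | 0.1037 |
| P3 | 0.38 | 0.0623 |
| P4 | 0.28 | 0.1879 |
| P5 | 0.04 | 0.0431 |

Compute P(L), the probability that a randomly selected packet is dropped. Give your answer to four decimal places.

P(L) ≈ 0.1232

P(L) = P(L|P1)·P(P1) + P(L|P2)·P(P2) + P(L|P3)·P(P3) + P(L|P4)·P(P4) + P(L|P5)·P(P5)
      = 0.204·0.14 + 0.1037·0.16 + 0.0623·0.38 + 0.1879·0.28 + 0.0431·0.04
      = 0.02856 + 0.016592 + 0.023674 + 0.052612 + 0.001724 = 0.123162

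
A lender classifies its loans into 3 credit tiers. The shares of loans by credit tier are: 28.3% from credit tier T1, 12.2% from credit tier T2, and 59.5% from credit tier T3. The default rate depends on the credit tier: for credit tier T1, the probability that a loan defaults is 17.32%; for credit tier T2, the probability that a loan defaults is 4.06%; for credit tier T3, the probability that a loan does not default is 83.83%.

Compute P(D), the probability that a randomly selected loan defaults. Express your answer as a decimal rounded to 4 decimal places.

P(D) ≈ 0.1502

P(D|T3) = 1 − 0.8383 = 0.1617.
Using total probability over the partition,
P(D) = P(D|T1)·P(T1) + P(D|T2)·P(T2) + P(D|T3)·P(T3)
      = 0.1732·0.283 + 0.0406·0.122 + 0.1617·0.595
      = 0.0490156 + 0.0049532 + 0.0962115 = 0.1501803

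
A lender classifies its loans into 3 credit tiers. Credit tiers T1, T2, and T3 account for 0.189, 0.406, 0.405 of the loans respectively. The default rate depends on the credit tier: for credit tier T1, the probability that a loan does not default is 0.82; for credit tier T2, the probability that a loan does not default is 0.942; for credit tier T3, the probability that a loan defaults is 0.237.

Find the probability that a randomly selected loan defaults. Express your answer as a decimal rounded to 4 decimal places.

P(D) ≈ 0.1536

P(D|T1) = 1 − 0.82 = 0.18.
P(D|T2) = 1 − 0.942 = 0.058.
P(D) = P(D|T1)·P(T1) + P(D|T2)·P(T2) + P(D|T3)·P(T3)
      = 0.18·0.189 + 0.058·0.406 + 0.237·0.405
      = 0.03402 + 0.023548 + 0.095985 = 0.153553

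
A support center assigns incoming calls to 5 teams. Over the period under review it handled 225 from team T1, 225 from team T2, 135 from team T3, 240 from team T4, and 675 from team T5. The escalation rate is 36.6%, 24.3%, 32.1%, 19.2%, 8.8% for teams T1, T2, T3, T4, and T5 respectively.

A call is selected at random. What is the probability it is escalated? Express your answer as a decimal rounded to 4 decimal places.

P(E) ≈ 0.1906

Total: 225 + 225 + 135 + 240 + 675 = 1500.
P(T1) = 225/1500 = 0.15. P(T2) = 225/1500 = 0.15. P(T3) = 135/1500 = 0.09. P(T4) = 240/1500 = 0.16. P(T5) = 675/1500 = 0.45.
P(E) = P(E|T1)·P(T1) + P(E|T2)·P(T2) + P(E|T3)·P(T3) + P(E|T4)·P(T4) + P(E|T5)·P(T5)
      = 0.366·0.15 + 0.243·0.15 + 0.321·0.09 + 0.192·0.16 + 0.088·0.45
      = 0.0549 + 0.03645 + 0.02889 + 0.03072 + 0.0396 = 0.19056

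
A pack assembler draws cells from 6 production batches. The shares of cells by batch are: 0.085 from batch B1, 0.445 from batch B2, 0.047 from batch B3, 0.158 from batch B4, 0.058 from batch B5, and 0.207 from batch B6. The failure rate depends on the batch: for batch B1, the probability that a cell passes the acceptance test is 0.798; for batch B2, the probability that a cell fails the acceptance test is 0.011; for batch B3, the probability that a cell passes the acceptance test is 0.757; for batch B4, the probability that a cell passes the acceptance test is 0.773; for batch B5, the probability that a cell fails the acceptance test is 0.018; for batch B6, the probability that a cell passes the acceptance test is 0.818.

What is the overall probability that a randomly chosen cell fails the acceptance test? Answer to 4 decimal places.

P(F) ≈ 0.1081

P(F|B1) = 1 − 0.798 = 0.202.
P(F|B3) = 1 − 0.757 = 0.243.
P(F|B4) = 1 − 0.773 = 0.227.
P(F|B6) = 1 − 0.818 = 0.182.
By the law of total probability,
P(F) = P(F|B1)·P(B1) + P(F|B2)·P(B2) + P(F|B3)·P(B3) + P(F|B4)·P(B4) + P(F|B5)·P(B5) + P(F|B6)·P(B6)
      = 0.202·0.085 + 0.011·0.445 + 0.243·0.047 + 0.227·0.158 + 0.018·0.058 + 0.182·0.207
      = 0.01717 + 0.004895 + 0.011421 + 0.035866 + 0.001044 + 0.037674 = 0.10807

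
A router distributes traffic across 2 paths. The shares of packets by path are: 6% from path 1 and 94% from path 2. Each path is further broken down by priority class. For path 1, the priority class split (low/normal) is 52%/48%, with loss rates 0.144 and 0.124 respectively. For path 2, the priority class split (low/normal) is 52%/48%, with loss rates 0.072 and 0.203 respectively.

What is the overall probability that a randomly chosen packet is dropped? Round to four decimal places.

P(L|1) = 0.52·0.144 + 0.48·0.124 = 0.07488 + 0.05952 = 0.1344
P(L|2) = 0.52·0.072 + 0.48·0.203 = 0.03744 + 0.09744 = 0.13488
By total probability over the outer partition,
P(L) = 0.06·0.1344 + 0.94·0.13488
      = 0.008064 + 0.1267872 = 0.1348512

0.1349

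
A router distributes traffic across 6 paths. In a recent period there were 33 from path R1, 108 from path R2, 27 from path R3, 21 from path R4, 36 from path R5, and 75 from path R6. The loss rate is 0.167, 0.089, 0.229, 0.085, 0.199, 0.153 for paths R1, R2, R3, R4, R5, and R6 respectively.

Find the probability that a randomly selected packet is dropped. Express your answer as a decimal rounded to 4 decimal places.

Total: 33 + 108 + 27 + 21 + 36 + 75 = 300.
P(R1) = 33/300 = 0.11. P(R2) = 108/300 = 0.36. P(R3) = 27/300 = 0.09. P(R4) = 21/300 = 0.07. P(R5) = 36/300 = 0.12. P(R6) = 75/300 = 0.25.
P(L) = P(L|R1)·P(R1) + P(L|R2)·P(R2) + P(L|R3)·P(R3) + P(L|R4)·P(R4) + P(L|R5)·P(R5) + P(L|R6)·P(R6)
      = 0.167·0.11 + 0.089·0.36 + 0.229·0.09 + 0.085·0.07 + 0.199·0.12 + 0.153·0.25
      = 0.01837 + 0.03204 + 0.02061 + 0.00595 + 0.02388 + 0.03825 = 0.1391

0.1391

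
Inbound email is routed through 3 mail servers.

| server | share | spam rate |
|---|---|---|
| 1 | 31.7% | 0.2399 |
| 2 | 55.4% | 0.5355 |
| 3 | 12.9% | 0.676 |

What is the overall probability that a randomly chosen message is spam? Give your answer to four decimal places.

Summing over the partition,
P(S) = P(S|1)·P(1) + P(S|2)·P(2) + P(S|3)·P(3)
      = 0.2399·0.317 + 0.5355·0.554 + 0.676·0.129
      = 0.0760483 + 0.296667 + 0.087204 = 0.4599193

0.4599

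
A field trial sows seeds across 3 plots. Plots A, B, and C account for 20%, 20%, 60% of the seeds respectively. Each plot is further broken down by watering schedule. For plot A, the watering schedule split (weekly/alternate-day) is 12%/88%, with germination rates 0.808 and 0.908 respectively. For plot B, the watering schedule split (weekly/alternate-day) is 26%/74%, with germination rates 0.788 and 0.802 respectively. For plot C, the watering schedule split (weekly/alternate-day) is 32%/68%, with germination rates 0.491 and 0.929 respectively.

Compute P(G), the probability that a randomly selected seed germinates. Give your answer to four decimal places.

0.8122

P(G|A) = 0.12·0.808 + 0.88·0.908 = 0.09696 + 0.79904 = 0.896
P(G|B) = 0.26·0.788 + 0.74·0.802 = 0.20488 + 0.59348 = 0.79836
P(G|C) = 0.32·0.491 + 0.68·0.929 = 0.15712 + 0.63172 = 0.78884
By total probability over the outer partition,
P(G) = 0.2·0.896 + 0.2·0.79836 + 0.6·0.78884
      = 0.1792 + 0.159672 + 0.473304 = 0.812176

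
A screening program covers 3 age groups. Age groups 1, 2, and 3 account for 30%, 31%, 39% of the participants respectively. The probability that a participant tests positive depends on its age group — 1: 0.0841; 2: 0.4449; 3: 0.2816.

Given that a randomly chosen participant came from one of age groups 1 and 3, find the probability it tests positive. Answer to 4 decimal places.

Let S = {1, 3}.
P(S) = 0.3 + 0.39 = 0.69.
P(T ∩ S) = 0.0841·0.3 + 0.2816·0.39 = 0.02523 + 0.109824 = 0.135054.
P(T | S) = 0.135054 / 0.69 = 0.195730…

0.1957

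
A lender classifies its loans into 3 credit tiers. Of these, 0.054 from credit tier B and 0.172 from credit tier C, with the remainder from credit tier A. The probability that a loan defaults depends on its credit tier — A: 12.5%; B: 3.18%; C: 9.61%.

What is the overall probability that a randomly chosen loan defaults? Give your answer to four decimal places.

P(A) = 1 − (0.054 + 0.172) = 0.774.
P(D) = P(D|A)·P(A) + P(D|B)·P(B) + P(D|C)·P(C)
      = 0.125·0.774 + 0.0318·0.054 + 0.0961·0.172
      = 0.09675 + 0.0017172 + 0.0165292 = 0.1149964

0.1150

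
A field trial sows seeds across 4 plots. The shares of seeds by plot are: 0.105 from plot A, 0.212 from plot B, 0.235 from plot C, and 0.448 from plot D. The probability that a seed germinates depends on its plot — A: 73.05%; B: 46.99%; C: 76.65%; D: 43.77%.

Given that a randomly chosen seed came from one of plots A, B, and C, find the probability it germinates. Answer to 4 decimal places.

Let S = {A, B, C}.
P(S) = 0.105 + 0.212 + 0.235 = 0.552.
P(G ∩ S) = 0.7305·0.105 + 0.4699·0.212 + 0.7665·0.235 = 0.0767025 + 0.0996188 + 0.1801275 = 0.3564488.
P(G | S) = 0.3564488 / 0.552 = 0.645741…

0.6457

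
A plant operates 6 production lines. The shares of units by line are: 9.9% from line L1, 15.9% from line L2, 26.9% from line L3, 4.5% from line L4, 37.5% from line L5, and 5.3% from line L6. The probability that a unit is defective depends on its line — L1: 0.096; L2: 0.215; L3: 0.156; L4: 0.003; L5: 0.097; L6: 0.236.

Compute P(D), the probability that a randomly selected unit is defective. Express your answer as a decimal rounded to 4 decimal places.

P(D) ≈ 0.1347

P(D) = P(D|L1)·P(L1) + P(D|L2)·P(L2) + P(D|L3)·P(L3) + P(D|L4)·P(L4) + P(D|L5)·P(L5) + P(D|L6)·P(L6)
      = 0.096·0.099 + 0.215·0.159 + 0.156·0.269 + 0.003·0.045 + 0.097·0.375 + 0.236·0.053
      = 0.009504 + 0.034185 + 0.041964 + 0.000135 + 0.036375 + 0.012508 = 0.134671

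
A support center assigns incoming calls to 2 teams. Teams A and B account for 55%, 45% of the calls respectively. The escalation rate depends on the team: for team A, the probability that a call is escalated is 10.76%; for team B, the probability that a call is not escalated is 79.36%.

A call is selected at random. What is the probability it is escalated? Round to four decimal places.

P(E|B) = 1 − 0.7936 = 0.2064.
P(E) = P(E|A)·P(A) + P(E|B)·P(B)
      = 0.1076·0.55 + 0.2064·0.45
      = 0.05918 + 0.09288 = 0.15206

0.1521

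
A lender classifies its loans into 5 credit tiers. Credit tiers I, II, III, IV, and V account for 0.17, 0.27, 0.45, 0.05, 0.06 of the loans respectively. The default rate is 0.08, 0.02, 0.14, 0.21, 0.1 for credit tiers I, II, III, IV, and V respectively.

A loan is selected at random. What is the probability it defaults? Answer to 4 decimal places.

Summing over the partition,
P(D) = P(D|I)·P(I) + P(D|II)·P(II) + P(D|III)·P(III) + P(D|IV)·P(IV) + P(D|V)·P(V)
      = 0.08·0.17 + 0.02·0.27 + 0.14·0.45 + 0.21·0.05 + 0.1·0.06
      = 0.0136 + 0.0054 + 0.063 + 0.0105 + 0.006 = 0.0985

0.0985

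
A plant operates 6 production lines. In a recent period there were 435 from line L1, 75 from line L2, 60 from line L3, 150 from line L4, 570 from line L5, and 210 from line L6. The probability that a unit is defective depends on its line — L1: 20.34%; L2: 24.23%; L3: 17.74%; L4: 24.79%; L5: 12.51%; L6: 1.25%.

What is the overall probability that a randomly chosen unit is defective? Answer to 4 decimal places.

P(D) ≈ 0.1523

Total: 435 + 75 + 60 + 150 + 570 + 210 = 1500.
P(L1) = 435/1500 = 0.29. P(L2) = 75/1500 = 0.05. P(L3) = 60/1500 = 0.04. P(L4) = 150/1500 = 0.1. P(L5) = 570/1500 = 0.38. P(L6) = 210/1500 = 0.14.
Summing over the partition,
P(D) = P(D|L1)·P(L1) + P(D|L2)·P(L2) + P(D|L3)·P(L3) + P(D|L4)·P(L4) + P(D|L5)·P(L5) + P(D|L6)·P(L6)
      = 0.2034·0.29 + 0.2423·0.05 + 0.1774·0.04 + 0.2479·0.1 + 0.1251·0.38 + 0.0125·0.14
      = 0.058986 + 0.012115 + 0.007096 + 0.02479 + 0.047538 + 0.00175 = 0.152275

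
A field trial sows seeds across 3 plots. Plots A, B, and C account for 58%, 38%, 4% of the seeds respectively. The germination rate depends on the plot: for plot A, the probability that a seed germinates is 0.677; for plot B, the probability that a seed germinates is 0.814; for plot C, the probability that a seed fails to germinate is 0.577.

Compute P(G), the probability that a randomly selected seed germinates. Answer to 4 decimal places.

P(G|C) = 1 − 0.577 = 0.423.
Using total probability over the partition,
P(G) = P(G|A)·P(A) + P(G|B)·P(B) + P(G|C)·P(C)
      = 0.677·0.58 + 0.814·0.38 + 0.423·0.04
      = 0.39266 + 0.30932 + 0.01692 = 0.7189

0.7189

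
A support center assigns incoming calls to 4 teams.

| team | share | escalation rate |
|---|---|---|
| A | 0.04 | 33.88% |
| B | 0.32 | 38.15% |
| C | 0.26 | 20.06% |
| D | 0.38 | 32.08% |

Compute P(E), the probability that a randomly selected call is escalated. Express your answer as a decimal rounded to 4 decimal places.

By the law of total probability,
P(E) = P(E|A)·P(A) + P(E|B)·P(B) + P(E|C)·P(C) + P(E|D)·P(D)
      = 0.3388·0.04 + 0.3815·0.32 + 0.2006·0.26 + 0.3208·0.38
      = 0.013552 + 0.12208 + 0.052156 + 0.121904 = 0.309692

0.3097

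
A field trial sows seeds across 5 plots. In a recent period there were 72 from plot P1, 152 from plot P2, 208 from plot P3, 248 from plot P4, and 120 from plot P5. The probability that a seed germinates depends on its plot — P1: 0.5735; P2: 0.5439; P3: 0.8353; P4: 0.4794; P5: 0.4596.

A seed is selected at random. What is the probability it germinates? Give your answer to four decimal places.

Total: 72 + 152 + 208 + 248 + 120 = 800.
P(P1) = 72/800 = 0.09. P(P2) = 152/800 = 0.19. P(P3) = 208/800 = 0.26. P(P4) = 248/800 = 0.31. P(P5) = 120/800 = 0.15.
P(G) = P(G|P1)·P(P1) + P(G|P2)·P(P2) + P(G|P3)·P(P3) + P(G|P4)·P(P4) + P(G|P5)·P(P5)
      = 0.5735·0.09 + 0.5439·0.19 + 0.8353·0.26 + 0.4794·0.31 + 0.4596·0.15
      = 0.051615 + 0.103341 + 0.217178 + 0.148614 + 0.06894 = 0.589688

P(G) ≈ 0.5897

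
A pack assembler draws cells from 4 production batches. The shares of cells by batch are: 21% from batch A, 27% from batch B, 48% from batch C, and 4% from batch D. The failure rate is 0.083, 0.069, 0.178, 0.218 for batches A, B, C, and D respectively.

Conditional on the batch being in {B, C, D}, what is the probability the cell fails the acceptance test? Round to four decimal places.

Let S = {B, C, D}.
P(S) = 0.27 + 0.48 + 0.04 = 0.79.
P(F ∩ S) = 0.069·0.27 + 0.178·0.48 + 0.218·0.04 = 0.01863 + 0.08544 + 0.00872 = 0.11279.
P(F | S) = 0.11279 / 0.79 = 0.142772…

0.1428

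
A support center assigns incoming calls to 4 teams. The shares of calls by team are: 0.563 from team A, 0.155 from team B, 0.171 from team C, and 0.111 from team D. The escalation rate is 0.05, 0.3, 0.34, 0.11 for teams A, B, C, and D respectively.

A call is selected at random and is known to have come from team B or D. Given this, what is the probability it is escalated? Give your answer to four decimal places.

0.2207

Let S = {B, D}.
P(S) = 0.155 + 0.111 = 0.266.
P(E ∩ S) = 0.3·0.155 + 0.11·0.111 = 0.0465 + 0.01221 = 0.05871.
P(E | S) = 0.05871 / 0.266 = 0.220714…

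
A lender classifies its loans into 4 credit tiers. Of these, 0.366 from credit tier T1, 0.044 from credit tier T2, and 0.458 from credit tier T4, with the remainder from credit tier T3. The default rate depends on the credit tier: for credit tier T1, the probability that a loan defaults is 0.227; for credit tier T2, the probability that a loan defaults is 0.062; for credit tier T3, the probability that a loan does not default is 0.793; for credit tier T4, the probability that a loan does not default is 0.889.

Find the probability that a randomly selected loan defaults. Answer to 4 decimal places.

P(T3) = 1 − (0.366 + 0.044 + 0.458) = 0.132.
P(D|T3) = 1 − 0.793 = 0.207.
P(D|T4) = 1 − 0.889 = 0.111.
P(D) = P(D|T1)·P(T1) + P(D|T2)·P(T2) + P(D|T3)·P(T3) + P(D|T4)·P(T4)
      = 0.227·0.366 + 0.062·0.044 + 0.207·0.132 + 0.111·0.458
      = 0.083082 + 0.002728 + 0.027324 + 0.050838 = 0.163972

0.1640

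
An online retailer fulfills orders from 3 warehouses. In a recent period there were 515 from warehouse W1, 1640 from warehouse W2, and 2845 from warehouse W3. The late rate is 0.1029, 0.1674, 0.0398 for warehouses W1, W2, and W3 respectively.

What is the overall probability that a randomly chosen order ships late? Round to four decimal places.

Total: 515 + 1640 + 2845 = 5000.
P(W1) = 515/5000 = 0.103. P(W2) = 1640/5000 = 0.328. P(W3) = 2845/5000 = 0.569.
Using total probability over the partition,
P(L) = P(L|W1)·P(W1) + P(L|W2)·P(W2) + P(L|W3)·P(W3)
      = 0.1029·0.103 + 0.1674·0.328 + 0.0398·0.569
      = 0.0105987 + 0.0549072 + 0.0226462 = 0.0881521

P(L) ≈ 0.0882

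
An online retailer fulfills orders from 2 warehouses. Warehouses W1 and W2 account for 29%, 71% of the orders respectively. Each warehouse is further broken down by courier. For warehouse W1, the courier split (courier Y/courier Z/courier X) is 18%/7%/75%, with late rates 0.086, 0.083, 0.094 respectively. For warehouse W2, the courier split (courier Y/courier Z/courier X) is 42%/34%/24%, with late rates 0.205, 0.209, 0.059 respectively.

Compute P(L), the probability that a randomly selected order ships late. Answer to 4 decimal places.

P(L) ≈ 0.1483

P(L|W1) = 0.18·0.086 + 0.07·0.083 + 0.75·0.094 = 0.01548 + 0.00581 + 0.0705 = 0.09179
P(L|W2) = 0.42·0.205 + 0.34·0.209 + 0.24·0.059 = 0.0861 + 0.07106 + 0.01416 = 0.17132
Then overall,
P(L) = 0.29·0.09179 + 0.71·0.17132
      = 0.0266191 + 0.1216372 = 0.1482563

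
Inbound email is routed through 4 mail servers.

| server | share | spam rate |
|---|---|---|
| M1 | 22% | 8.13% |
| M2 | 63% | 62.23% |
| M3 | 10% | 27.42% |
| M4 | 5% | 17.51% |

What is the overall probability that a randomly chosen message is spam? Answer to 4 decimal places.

0.4461

By the law of total probability,
P(S) = P(S|M1)·P(M1) + P(S|M2)·P(M2) + P(S|M3)·P(M3) + P(S|M4)·P(M4)
      = 0.0813·0.22 + 0.6223·0.63 + 0.2742·0.1 + 0.1751·0.05
      = 0.017886 + 0.392049 + 0.02742 + 0.008755 = 0.44611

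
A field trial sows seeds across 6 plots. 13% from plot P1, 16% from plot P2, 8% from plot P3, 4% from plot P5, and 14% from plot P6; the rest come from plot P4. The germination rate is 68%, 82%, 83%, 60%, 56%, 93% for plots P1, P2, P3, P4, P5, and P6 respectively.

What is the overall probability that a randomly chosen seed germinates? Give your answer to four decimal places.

P(P4) = 1 − (0.13 + 0.16 + 0.08 + 0.04 + 0.14) = 0.45.
P(G) = P(G|P1)·P(P1) + P(G|P2)·P(P2) + P(G|P3)·P(P3) + P(G|P4)·P(P4) + P(G|P5)·P(P5) + P(G|P6)·P(P6)
      = 0.68·0.13 + 0.82·0.16 + 0.83·0.08 + 0.6·0.45 + 0.56·0.04 + 0.93·0.14
      = 0.0884 + 0.1312 + 0.0664 + 0.27 + 0.0224 + 0.1302 = 0.7086

P(G) ≈ 0.7086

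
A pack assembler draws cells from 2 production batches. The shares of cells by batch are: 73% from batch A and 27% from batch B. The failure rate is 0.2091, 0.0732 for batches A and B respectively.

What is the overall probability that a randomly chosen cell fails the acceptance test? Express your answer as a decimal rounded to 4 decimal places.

P(F) ≈ 0.1724

P(F) = P(F|A)·P(A) + P(F|B)·P(B)
      = 0.2091·0.73 + 0.0732·0.27
      = 0.152643 + 0.019764 = 0.172407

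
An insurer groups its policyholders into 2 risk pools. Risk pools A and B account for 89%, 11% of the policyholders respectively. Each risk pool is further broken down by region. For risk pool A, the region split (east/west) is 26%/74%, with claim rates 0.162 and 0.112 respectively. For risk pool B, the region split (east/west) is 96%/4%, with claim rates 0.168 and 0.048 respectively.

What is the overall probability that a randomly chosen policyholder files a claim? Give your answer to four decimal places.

P(C) ≈ 0.1292

P(C|A) = 0.26·0.162 + 0.74·0.112 = 0.04212 + 0.08288 = 0.125
P(C|B) = 0.96·0.168 + 0.04·0.048 = 0.16128 + 0.00192 = 0.1632
Then overall,
P(C) = 0.89·0.125 + 0.11·0.1632
      = 0.11125 + 0.017952 = 0.129202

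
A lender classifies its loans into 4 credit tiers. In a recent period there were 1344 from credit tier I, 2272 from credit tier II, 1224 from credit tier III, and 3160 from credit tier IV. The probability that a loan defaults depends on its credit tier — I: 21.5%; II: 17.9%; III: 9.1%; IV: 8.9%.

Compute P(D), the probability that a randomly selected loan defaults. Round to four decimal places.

Total: 1344 + 2272 + 1224 + 3160 = 8000.
P(I) = 1344/8000 = 0.168. P(II) = 2272/8000 = 0.284. P(III) = 1224/8000 = 0.153. P(IV) = 3160/8000 = 0.395.
P(D) = P(D|I)·P(I) + P(D|II)·P(II) + P(D|III)·P(III) + P(D|IV)·P(IV)
      = 0.215·0.168 + 0.179·0.284 + 0.091·0.153 + 0.089·0.395
      = 0.03612 + 0.050836 + 0.013923 + 0.035155 = 0.136034

P(D) ≈ 0.1360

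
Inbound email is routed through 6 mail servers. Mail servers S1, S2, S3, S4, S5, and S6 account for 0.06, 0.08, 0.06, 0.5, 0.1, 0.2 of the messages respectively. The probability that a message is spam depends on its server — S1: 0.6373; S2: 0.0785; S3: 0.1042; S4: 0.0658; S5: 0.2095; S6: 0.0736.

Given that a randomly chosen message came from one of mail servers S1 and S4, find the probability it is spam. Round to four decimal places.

Let J = {S1, S4}.
P(J) = 0.06 + 0.5 = 0.56.
P(S ∩ J) = 0.6373·0.06 + 0.0658·0.5 = 0.038238 + 0.0329 = 0.071138.
P(S | J) = 0.071138 / 0.56 = 0.127032…

P(S|J) ≈ 0.1270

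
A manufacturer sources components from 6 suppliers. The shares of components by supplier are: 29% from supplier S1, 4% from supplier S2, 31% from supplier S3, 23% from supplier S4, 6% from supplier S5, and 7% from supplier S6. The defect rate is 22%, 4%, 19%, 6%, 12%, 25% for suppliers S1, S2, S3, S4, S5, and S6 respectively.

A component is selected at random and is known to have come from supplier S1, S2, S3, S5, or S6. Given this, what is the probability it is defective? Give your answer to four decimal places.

Let S = {S1, S2, S3, S5, S6}.
P(S) = 0.29 + 0.04 + 0.31 + 0.06 + 0.07 = 0.77.
P(D ∩ S) = 0.22·0.29 + 0.04·0.04 + 0.19·0.31 + 0.12·0.06 + 0.25·0.07 = 0.0638 + 0.0016 + 0.0589 + 0.0072 + 0.0175 = 0.149.
P(D | S) = 0.149 / 0.77 = 0.193506…

0.1935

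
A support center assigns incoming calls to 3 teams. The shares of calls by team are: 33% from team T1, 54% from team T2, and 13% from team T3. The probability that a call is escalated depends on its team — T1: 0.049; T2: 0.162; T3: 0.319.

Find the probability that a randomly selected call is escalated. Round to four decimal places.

P(E) = P(E|T1)·P(T1) + P(E|T2)·P(T2) + P(E|T3)·P(T3)
      = 0.049·0.33 + 0.162·0.54 + 0.319·0.13
      = 0.01617 + 0.08748 + 0.04147 = 0.14512

P(E) ≈ 0.1451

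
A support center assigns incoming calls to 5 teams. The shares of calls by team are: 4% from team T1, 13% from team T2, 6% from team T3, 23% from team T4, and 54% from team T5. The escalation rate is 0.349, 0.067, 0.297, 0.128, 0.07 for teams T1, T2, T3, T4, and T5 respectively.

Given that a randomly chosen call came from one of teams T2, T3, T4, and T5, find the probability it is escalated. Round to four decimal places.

Let S = {T2, T3, T4, T5}.
P(S) = 0.13 + 0.06 + 0.23 + 0.54 = 0.96.
P(E ∩ S) = 0.067·0.13 + 0.297·0.06 + 0.128·0.23 + 0.07·0.54 = 0.00871 + 0.01782 + 0.02944 + 0.0378 = 0.09377.
P(E | S) = 0.09377 / 0.96 = 0.097677…

0.0977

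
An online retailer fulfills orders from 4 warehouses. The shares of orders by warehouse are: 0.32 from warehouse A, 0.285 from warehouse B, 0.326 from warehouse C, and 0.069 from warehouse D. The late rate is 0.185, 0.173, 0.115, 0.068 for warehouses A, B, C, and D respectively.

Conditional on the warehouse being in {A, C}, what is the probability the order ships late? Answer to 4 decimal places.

Let S = {A, C}.
P(S) = 0.32 + 0.326 = 0.646.
P(L ∩ S) = 0.185·0.32 + 0.115·0.326 = 0.0592 + 0.03749 = 0.09669.
P(L | S) = 0.09669 / 0.646 = 0.149675…

P(L|S) ≈ 0.1497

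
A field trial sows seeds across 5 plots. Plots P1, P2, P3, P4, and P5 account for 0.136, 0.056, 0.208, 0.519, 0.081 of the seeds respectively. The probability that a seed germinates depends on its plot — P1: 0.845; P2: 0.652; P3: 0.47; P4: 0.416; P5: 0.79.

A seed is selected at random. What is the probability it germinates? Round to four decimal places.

0.5291

P(G) = P(G|P1)·P(P1) + P(G|P2)·P(P2) + P(G|P3)·P(P3) + P(G|P4)·P(P4) + P(G|P5)·P(P5)
      = 0.845·0.136 + 0.652·0.056 + 0.47·0.208 + 0.416·0.519 + 0.79·0.081
      = 0.11492 + 0.036512 + 0.09776 + 0.215904 + 0.06399 = 0.529086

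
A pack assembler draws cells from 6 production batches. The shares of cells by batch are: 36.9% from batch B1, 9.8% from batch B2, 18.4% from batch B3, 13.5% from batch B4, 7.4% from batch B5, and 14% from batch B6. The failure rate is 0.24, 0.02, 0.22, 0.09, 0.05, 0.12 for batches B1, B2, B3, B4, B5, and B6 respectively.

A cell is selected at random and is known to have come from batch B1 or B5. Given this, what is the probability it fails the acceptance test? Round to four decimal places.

P(F|S) ≈ 0.2083

Let S = {B1, B5}.
P(S) = 0.369 + 0.074 = 0.443.
P(F ∩ S) = 0.24·0.369 + 0.05·0.074 = 0.08856 + 0.0037 = 0.09226.
P(F | S) = 0.09226 / 0.443 = 0.208262…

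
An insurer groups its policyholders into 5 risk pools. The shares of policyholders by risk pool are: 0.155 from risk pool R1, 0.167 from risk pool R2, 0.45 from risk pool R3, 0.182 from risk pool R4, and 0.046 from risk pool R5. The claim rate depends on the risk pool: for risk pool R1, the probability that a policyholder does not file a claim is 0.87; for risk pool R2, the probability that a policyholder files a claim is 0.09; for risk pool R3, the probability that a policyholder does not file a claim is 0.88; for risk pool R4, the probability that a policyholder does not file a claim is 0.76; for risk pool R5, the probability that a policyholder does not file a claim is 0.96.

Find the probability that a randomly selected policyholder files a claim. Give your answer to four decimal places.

P(C|R1) = 1 − 0.87 = 0.13.
P(C|R3) = 1 − 0.88 = 0.12.
P(C|R4) = 1 − 0.76 = 0.24.
P(C|R5) = 1 − 0.96 = 0.04.
P(C) = P(C|R1)·P(R1) + P(C|R2)·P(R2) + P(C|R3)·P(R3) + P(C|R4)·P(R4) + P(C|R5)·P(R5)
      = 0.13·0.155 + 0.09·0.167 + 0.12·0.45 + 0.24·0.182 + 0.04·0.046
      = 0.02015 + 0.01503 + 0.054 + 0.04368 + 0.00184 = 0.1347

P(C) ≈ 0.1347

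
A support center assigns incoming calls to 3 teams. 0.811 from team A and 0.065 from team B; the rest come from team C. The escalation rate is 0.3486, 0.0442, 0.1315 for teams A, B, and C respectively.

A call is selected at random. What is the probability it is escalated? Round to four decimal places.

P(C) = 1 − (0.811 + 0.065) = 0.124.
P(E) = P(E|A)·P(A) + P(E|B)·P(B) + P(E|C)·P(C)
      = 0.3486·0.811 + 0.0442·0.065 + 0.1315·0.124
      = 0.2827146 + 0.002873 + 0.016306 = 0.3018936

0.3019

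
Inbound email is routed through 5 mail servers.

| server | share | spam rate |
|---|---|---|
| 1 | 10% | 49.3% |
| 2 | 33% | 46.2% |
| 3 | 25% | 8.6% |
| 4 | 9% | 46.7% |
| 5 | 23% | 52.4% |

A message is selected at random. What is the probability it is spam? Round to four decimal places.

0.3858

P(S) = P(S|1)·P(1) + P(S|2)·P(2) + P(S|3)·P(3) + P(S|4)·P(4) + P(S|5)·P(5)
      = 0.493·0.1 + 0.462·0.33 + 0.086·0.25 + 0.467·0.09 + 0.524·0.23
      = 0.0493 + 0.15246 + 0.0215 + 0.04203 + 0.12052 = 0.38581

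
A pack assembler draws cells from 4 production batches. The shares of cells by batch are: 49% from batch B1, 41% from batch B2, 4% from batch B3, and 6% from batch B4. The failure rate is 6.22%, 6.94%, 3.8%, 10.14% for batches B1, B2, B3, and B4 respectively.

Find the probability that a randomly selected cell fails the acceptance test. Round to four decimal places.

0.0665

P(F) = P(F|B1)·P(B1) + P(F|B2)·P(B2) + P(F|B3)·P(B3) + P(F|B4)·P(B4)
      = 0.0622·0.49 + 0.0694·0.41 + 0.038·0.04 + 0.1014·0.06
      = 0.030478 + 0.028454 + 0.00152 + 0.006084 = 0.066536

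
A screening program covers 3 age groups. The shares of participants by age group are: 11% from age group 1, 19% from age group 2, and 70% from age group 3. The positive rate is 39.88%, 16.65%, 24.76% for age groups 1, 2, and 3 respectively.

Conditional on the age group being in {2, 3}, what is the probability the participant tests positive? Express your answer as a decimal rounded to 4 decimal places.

P(T|S) ≈ 0.2303

Let S = {2, 3}.
P(S) = 0.19 + 0.7 = 0.89.
P(T ∩ S) = 0.1665·0.19 + 0.2476·0.7 = 0.031635 + 0.17332 = 0.204955.
P(T | S) = 0.204955 / 0.89 = 0.230287…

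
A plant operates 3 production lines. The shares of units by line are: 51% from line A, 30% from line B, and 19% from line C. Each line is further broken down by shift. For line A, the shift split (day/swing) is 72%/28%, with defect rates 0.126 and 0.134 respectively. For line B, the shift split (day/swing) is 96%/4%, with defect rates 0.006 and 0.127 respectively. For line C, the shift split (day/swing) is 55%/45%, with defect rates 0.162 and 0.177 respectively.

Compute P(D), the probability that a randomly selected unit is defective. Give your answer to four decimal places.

P(D) ≈ 0.1007

P(D|A) = 0.72·0.126 + 0.28·0.134 = 0.09072 + 0.03752 = 0.12824
P(D|B) = 0.96·0.006 + 0.04·0.127 = 0.00576 + 0.00508 = 0.01084
P(D|C) = 0.55·0.162 + 0.45·0.177 = 0.0891 + 0.07965 = 0.16875
Then overall,
P(D) = 0.51·0.12824 + 0.3·0.01084 + 0.19·0.16875
      = 0.0654024 + 0.003252 + 0.0320625 = 0.1007169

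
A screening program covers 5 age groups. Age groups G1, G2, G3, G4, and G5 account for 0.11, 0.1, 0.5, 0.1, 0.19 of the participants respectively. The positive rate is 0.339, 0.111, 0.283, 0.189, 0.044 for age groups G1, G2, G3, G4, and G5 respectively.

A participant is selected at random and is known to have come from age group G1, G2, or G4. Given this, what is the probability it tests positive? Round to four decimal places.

Let S = {G1, G2, G4}.
P(S) = 0.11 + 0.1 + 0.1 = 0.31.
P(T ∩ S) = 0.339·0.11 + 0.111·0.1 + 0.189·0.1 = 0.03729 + 0.0111 + 0.0189 = 0.06729.
P(T | S) = 0.06729 / 0.31 = 0.217065…

P(T|S) ≈ 0.2171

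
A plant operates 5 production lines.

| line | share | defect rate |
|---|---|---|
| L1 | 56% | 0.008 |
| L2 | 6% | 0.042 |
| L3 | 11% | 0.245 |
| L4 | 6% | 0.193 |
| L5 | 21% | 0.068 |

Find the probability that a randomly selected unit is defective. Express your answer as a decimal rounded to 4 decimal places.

P(D) ≈ 0.0598

By the law of total probability,
P(D) = P(D|L1)·P(L1) + P(D|L2)·P(L2) + P(D|L3)·P(L3) + P(D|L4)·P(L4) + P(D|L5)·P(L5)
      = 0.008·0.56 + 0.042·0.06 + 0.245·0.11 + 0.193·0.06 + 0.068·0.21
      = 0.00448 + 0.00252 + 0.02695 + 0.01158 + 0.01428 = 0.05981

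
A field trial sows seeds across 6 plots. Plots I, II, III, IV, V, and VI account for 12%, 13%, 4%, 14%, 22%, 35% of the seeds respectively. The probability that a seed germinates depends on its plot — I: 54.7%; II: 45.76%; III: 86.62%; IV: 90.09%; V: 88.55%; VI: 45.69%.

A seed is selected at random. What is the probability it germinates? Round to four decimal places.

By the law of total probability,
P(G) = P(G|I)·P(I) + P(G|II)·P(II) + P(G|III)·P(III) + P(G|IV)·P(IV) + P(G|V)·P(V) + P(G|VI)·P(VI)
      = 0.547·0.12 + 0.4576·0.13 + 0.8662·0.04 + 0.9009·0.14 + 0.8855·0.22 + 0.4569·0.35
      = 0.06564 + 0.059488 + 0.034648 + 0.126126 + 0.19481 + 0.159915 = 0.640627

0.6406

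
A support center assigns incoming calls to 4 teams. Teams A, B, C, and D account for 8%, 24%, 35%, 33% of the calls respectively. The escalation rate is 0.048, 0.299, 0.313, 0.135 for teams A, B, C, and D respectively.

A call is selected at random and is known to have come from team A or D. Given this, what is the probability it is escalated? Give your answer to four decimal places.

0.1180

Let S = {A, D}.
P(S) = 0.08 + 0.33 = 0.41.
P(E ∩ S) = 0.048·0.08 + 0.135·0.33 = 0.00384 + 0.04455 = 0.04839.
P(E | S) = 0.04839 / 0.41 = 0.118024…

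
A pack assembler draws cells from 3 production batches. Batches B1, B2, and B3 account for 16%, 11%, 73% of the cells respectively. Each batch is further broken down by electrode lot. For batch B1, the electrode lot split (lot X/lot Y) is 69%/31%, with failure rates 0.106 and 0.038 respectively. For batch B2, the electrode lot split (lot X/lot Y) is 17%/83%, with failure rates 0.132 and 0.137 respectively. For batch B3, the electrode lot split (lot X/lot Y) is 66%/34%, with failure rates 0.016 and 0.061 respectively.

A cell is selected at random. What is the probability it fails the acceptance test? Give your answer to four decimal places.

P(F) ≈ 0.0514

P(F|B1) = 0.69·0.106 + 0.31·0.038 = 0.07314 + 0.01178 = 0.08492
P(F|B2) = 0.17·0.132 + 0.83·0.137 = 0.02244 + 0.11371 = 0.13615
P(F|B3) = 0.66·0.016 + 0.34·0.061 = 0.01056 + 0.02074 = 0.0313
By total probability over the outer partition,
P(F) = 0.16·0.08492 + 0.11·0.13615 + 0.73·0.0313
      = 0.0135872 + 0.0149765 + 0.022849 = 0.0514127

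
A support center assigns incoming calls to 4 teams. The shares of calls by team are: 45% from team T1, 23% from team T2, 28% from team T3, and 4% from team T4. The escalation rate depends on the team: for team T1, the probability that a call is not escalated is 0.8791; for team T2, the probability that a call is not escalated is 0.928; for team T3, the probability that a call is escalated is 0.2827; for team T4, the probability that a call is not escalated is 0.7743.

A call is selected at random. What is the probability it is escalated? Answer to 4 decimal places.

P(E|T1) = 1 − 0.8791 = 0.1209.
P(E|T2) = 1 − 0.928 = 0.072.
P(E|T4) = 1 − 0.7743 = 0.2257.
P(E) = P(E|T1)·P(T1) + P(E|T2)·P(T2) + P(E|T3)·P(T3) + P(E|T4)·P(T4)
      = 0.1209·0.45 + 0.072·0.23 + 0.2827·0.28 + 0.2257·0.04
      = 0.054405 + 0.01656 + 0.079156 + 0.009028 = 0.159149

P(E) ≈ 0.1591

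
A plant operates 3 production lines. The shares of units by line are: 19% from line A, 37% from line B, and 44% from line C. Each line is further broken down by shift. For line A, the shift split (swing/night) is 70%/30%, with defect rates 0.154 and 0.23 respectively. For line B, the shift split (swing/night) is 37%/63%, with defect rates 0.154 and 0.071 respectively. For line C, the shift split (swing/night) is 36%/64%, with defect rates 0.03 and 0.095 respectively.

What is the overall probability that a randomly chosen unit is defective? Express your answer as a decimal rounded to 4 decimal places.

P(D|A) = 0.7·0.154 + 0.3·0.23 = 0.1078 + 0.069 = 0.1768
P(D|B) = 0.37·0.154 + 0.63·0.071 = 0.05698 + 0.04473 = 0.10171
P(D|C) = 0.36·0.03 + 0.64·0.095 = 0.0108 + 0.0608 = 0.0716
By total probability over the outer partition,
P(D) = 0.19·0.1768 + 0.37·0.10171 + 0.44·0.0716
      = 0.033592 + 0.0376327 + 0.031504 = 0.1027287

0.1027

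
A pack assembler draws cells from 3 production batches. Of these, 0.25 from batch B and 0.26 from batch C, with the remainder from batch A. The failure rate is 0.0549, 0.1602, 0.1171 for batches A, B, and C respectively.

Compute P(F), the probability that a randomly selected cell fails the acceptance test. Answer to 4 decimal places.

P(A) = 1 − (0.25 + 0.26) = 0.49.
By the law of total probability,
P(F) = P(F|A)·P(A) + P(F|B)·P(B) + P(F|C)·P(C)
      = 0.0549·0.49 + 0.1602·0.25 + 0.1171·0.26
      = 0.026901 + 0.04005 + 0.030446 = 0.097397

P(F) ≈ 0.0974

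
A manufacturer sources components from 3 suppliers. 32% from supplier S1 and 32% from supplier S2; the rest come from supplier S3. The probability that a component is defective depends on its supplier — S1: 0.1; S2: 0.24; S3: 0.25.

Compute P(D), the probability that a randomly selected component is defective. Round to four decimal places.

P(D) ≈ 0.1988

P(S3) = 1 − (0.32 + 0.32) = 0.36.
Summing over the partition,
P(D) = P(D|S1)·P(S1) + P(D|S2)·P(S2) + P(D|S3)·P(S3)
      = 0.1·0.32 + 0.24·0.32 + 0.25·0.36
      = 0.032 + 0.0768 + 0.09 = 0.1988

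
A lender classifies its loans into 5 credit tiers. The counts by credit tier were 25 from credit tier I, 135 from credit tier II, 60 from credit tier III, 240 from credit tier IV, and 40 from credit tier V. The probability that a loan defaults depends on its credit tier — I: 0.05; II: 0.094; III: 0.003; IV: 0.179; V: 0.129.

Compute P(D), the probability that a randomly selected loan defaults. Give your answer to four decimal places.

P(D) ≈ 0.1245

Total: 25 + 135 + 60 + 240 + 40 = 500.
P(I) = 25/500 = 0.05. P(II) = 135/500 = 0.27. P(III) = 60/500 = 0.12. P(IV) = 240/500 = 0.48. P(V) = 40/500 = 0.08.
P(D) = P(D|I)·P(I) + P(D|II)·P(II) + P(D|III)·P(III) + P(D|IV)·P(IV) + P(D|V)·P(V)
      = 0.05·0.05 + 0.094·0.27 + 0.003·0.12 + 0.179·0.48 + 0.129·0.08
      = 0.0025 + 0.02538 + 0.00036 + 0.08592 + 0.01032 = 0.12448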